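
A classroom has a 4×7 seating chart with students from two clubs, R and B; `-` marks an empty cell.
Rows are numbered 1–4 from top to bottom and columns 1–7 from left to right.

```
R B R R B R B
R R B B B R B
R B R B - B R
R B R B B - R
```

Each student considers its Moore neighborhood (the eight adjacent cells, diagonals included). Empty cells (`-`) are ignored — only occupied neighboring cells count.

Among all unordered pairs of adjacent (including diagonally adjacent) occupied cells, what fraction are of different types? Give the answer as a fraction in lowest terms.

13/23

Scan each occupied cell's neighbors to the right and below (and the two forward diagonals) so each pair is counted once.
From row 1: 16 unlike of 25 pairs (running 16/25).
From row 2: 9 unlike of 22 pairs (running 25/47).
From row 3: 11 unlike of 18 pairs (running 36/65).
From row 4: 3 unlike of 4 pairs (running 39/69).
Total adjacent occupied pairs: 69; unlike-type pairs: 39.
39/69 reduces to 13/23.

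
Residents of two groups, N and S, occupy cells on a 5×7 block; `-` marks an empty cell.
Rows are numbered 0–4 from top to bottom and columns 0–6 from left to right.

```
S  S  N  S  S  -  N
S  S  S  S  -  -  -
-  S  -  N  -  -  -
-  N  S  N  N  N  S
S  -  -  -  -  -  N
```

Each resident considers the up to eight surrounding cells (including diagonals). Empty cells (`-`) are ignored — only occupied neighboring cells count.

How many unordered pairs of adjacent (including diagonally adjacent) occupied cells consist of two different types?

Scan each occupied cell's neighbors to the right and below (and the two forward diagonals) so each pair is counted once.
Row 0: S(0,0)–S(0,1)= S(0,0)–S(1,0)= S(0,0)–S(1,1)= S(0,1)–N(0,2)≠ S(0,1)–S(1,1)= S(0,1)–S(1,2)= S(0,1)–S(1,0)= N(0,2)–S(0,3)≠ N(0,2)–S(1,2)≠ N(0,2)–S(1,3)≠ N(0,2)–S(1,1)≠ S(0,3)–S(0,4)= S(0,3)–S(1,3)= S(0,3)–S(1,2)= S(0,4)–S(1,3)=  → 5/15 unlike.
Row 1: S(1,0)–S(1,1)= S(1,0)–S(2,1)= S(1,1)–S(1,2)= S(1,1)–S(2,1)= S(1,2)–S(1,3)= S(1,2)–N(2,3)≠ S(1,2)–S(2,1)= S(1,3)–N(2,3)≠  → 2/8 unlike.
Row 2: S(2,1)–N(3,1)≠ S(2,1)–S(3,2)= N(2,3)–N(3,3)= N(2,3)–N(3,4)= N(2,3)–S(3,2)≠  → 2/5 unlike.
Row 3: N(3,1)–S(3,2)≠ N(3,1)–S(4,0)≠ S(3,2)–N(3,3)≠ N(3,3)–N(3,4)= N(3,4)–N(3,5)= N(3,5)–S(3,6)≠ N(3,5)–N(4,6)= S(3,6)–N(4,6)≠  → 5/8 unlike.
Total adjacent occupied pairs: 36; unlike-type pairs: 14.

14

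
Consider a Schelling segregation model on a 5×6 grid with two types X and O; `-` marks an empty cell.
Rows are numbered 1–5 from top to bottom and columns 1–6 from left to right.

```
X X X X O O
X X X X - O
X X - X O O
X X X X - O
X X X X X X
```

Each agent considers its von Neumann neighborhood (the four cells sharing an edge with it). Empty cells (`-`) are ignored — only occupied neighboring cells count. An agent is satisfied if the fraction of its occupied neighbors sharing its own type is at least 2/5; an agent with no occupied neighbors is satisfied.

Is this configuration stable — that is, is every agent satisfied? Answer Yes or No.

Yes

(1,1)X 2/2 satisfied
(1,2)X 3/3 satisfied
(1,3)X 3/3 satisfied
(1,4)X 2/3 satisfied
(1,5)O 1/2 satisfied
(1,6)O 2/2 satisfied
(2,1)X 3/3 satisfied
(2,2)X 4/4 satisfied
(2,3)X 3/3 satisfied
(2,4)X 3/3 satisfied
(2,6)O 2/2 satisfied
(3,1)X 3/3 satisfied
(3,2)X 3/3 satisfied
(3,4)X 2/3 satisfied
(3,5)O 1/2 satisfied
(3,6)O 3/3 satisfied
(4,1)X 3/3 satisfied
(4,2)X 4/4 satisfied
(4,3)X 3/3 satisfied
(4,4)X 3/3 satisfied
(4,6)O 1/2 satisfied
(5,1)X 2/2 satisfied
(5,2)X 3/3 satisfied
(5,3)X 3/3 satisfied
(5,4)X 3/3 satisfied
(5,5)X 2/2 satisfied
(5,6)X 1/2 satisfied
All meet the threshold, so the configuration is stable.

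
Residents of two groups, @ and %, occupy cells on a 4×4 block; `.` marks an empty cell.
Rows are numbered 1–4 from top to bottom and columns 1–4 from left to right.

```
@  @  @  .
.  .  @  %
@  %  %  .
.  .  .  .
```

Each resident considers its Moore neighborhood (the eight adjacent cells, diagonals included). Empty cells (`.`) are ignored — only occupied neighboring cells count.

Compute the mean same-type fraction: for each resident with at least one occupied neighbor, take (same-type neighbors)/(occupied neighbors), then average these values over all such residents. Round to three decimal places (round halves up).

Row 1: (1,1)@ 1/1 · (1,2)@ 3/3 · (1,3)@ 2/3
Row 2: (2,3)@ 2/5 · (2,4)% 1/3
Row 3: (3,1)@ 0/1 · (3,2)% 1/3 · (3,3)% 2/3
Sum over 8 residents: 1/1 + 3/3 + 2/3 + 2/5 + 1/3 + 0/1 + 1/3 + 2/3 = 22/5; mean = 22/5 ÷ 8 = 11/20 = 0.55 → 0.550.

0.550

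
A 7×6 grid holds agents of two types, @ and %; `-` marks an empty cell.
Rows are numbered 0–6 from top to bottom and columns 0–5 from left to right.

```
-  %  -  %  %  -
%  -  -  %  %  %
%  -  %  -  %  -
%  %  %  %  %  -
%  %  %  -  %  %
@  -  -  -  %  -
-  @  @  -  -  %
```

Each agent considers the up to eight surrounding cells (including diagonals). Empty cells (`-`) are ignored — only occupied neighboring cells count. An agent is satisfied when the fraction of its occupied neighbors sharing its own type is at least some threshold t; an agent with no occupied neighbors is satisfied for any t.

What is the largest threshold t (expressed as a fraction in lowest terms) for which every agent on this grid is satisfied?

Row 0: (0,1)% 1/1 · (0,3)% 3/3 · (0,4)% 4/4
Row 1: (1,0)% 2/2 · (1,3)% 5/5 · (1,4)% 5/5 · (1,5)% 3/3
Row 2: (2,0)% 3/3 · (2,2)% 4/4 · (2,4)% 5/5
Row 3: (3,0)% 4/4 · (3,1)% 7/7 · (3,2)% 5/5 · (3,3)% 6/6 · (3,4)% 4/4
Row 4: (4,0)% 3/4 · (4,1)% 5/6 · (4,2)% 4/4 · (4,4)% 4/4 · (4,5)% 3/3
Row 5: (5,0)@ 1/3 · (5,4)% 3/3
Row 6: (6,1)@ 2/2 · (6,2)@ 1/1 · (6,5)% 1/1
The smallest same-type fraction is 1/3 at (5,0), which reduces to 1/3. Any threshold above that leaves this agent unsatisfied.

1/3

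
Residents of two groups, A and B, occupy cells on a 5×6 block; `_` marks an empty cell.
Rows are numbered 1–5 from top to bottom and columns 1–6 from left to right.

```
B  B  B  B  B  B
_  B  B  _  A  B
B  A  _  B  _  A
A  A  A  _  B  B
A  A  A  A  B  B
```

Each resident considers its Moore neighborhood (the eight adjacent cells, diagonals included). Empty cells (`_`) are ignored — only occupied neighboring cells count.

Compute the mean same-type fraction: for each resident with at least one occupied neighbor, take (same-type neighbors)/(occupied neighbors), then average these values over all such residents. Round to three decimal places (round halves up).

0.726

Row 1: (1,1)B 2/2 · (1,2)B 4/4 · (1,3)B 4/4 · (1,4)B 3/4 · (1,5)B 3/4 · (1,6)B 2/3
Row 2: (2,2)B 5/6 · (2,3)B 5/6 · (2,5)A 1/6 · (2,6)B 2/4
Row 3: (3,1)B 1/4 · (3,2)A 3/6 · (3,4)B 2/4 · (3,6)A 1/4
Row 4: (4,1)A 4/5 · (4,2)A 6/7 · (4,3)A 5/6 · (4,5)B 4/6 · (4,6)B 3/4
Row 5: (5,1)A 3/3 · (5,2)A 5/5 · (5,3)A 4/4 · (5,4)A 2/4 · (5,5)B 3/4 · (5,6)B 3/3
Sum over 25 residents: 2/2 + 4/4 + 4/4 + 3/4 + 3/4 + 2/3 + 5/6 + 5/6 + 1/6 + 2/4 + 1/4 + 3/6 + 2/4 + 1/4 + 4/5 + 6/7 + 5/6 + 4/6 + 3/4 + 3/3 + 5/5 + 4/4 + 2/4 + 3/4 + 3/3 = 1271/70; mean = 1271/70 ÷ 25 = 1271/1750 = 0.726285… → 0.726.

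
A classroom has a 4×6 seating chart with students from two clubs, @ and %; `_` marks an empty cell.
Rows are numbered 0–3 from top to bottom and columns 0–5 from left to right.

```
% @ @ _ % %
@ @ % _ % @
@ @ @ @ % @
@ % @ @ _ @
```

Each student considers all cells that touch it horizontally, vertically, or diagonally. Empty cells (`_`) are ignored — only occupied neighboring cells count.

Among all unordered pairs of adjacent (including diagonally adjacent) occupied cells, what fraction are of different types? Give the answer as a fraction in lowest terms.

8/17

Scan each occupied cell's neighbors to the right and below (and the two forward diagonals) so each pair is counted once.
From row 0: 7 unlike of 14 pairs (running 7/14).
From row 1: 8 unlike of 16 pairs (running 15/30).
From row 2: 7 unlike of 18 pairs (running 22/48).
From row 3: 2 unlike of 3 pairs (running 24/51).
Total adjacent occupied pairs: 51; unlike-type pairs: 24.
24/51 reduces to 8/17.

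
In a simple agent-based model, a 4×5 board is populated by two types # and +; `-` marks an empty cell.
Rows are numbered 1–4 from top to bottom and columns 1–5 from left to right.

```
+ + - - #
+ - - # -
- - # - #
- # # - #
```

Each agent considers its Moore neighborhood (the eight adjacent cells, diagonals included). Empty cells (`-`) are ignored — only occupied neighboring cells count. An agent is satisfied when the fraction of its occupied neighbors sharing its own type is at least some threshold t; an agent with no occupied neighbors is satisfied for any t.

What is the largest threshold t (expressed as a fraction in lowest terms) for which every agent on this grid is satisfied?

1/1

Row 1: (1,1)+ 2/2 · (1,2)+ 2/2 · (1,5)# 1/1
Row 2: (2,1)+ 2/2 · (2,4)# 3/3
Row 3: (3,3)# 3/3 · (3,5)# 2/2
Row 4: (4,2)# 2/2 · (4,3)# 2/2 · (4,5)# 1/1
The smallest same-type fraction is 2/2 at (1,1), which reduces to 1/1. Any threshold above that leaves this agent unsatisfied.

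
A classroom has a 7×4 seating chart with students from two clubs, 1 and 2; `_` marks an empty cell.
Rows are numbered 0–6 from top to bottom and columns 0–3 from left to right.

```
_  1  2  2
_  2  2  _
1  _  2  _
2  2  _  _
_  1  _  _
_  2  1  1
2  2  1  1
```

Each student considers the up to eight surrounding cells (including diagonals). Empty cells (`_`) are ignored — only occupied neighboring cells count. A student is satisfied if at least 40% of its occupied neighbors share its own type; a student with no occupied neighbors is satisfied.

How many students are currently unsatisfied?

(0,1)1 0/3 not
(0,2)2 3/4 satisfied
(0,3)2 2/2 satisfied
(1,1)2 3/5 satisfied
(1,2)2 4/5 satisfied
(2,0)1 0/3 not
(2,2)2 3/3 satisfied
(3,0)2 1/3 not
(3,1)2 2/4 satisfied
(4,1)1 1/4 not
(5,1)2 2/5 satisfied
(5,2)1 4/6 satisfied
(5,3)1 3/3 satisfied
(6,0)2 2/2 satisfied
(6,1)2 2/4 satisfied
(6,2)1 3/5 satisfied
(6,3)1 3/3 satisfied
Unsatisfied: (0,1), (2,0), (3,0), (4,1) — 4 in total.

4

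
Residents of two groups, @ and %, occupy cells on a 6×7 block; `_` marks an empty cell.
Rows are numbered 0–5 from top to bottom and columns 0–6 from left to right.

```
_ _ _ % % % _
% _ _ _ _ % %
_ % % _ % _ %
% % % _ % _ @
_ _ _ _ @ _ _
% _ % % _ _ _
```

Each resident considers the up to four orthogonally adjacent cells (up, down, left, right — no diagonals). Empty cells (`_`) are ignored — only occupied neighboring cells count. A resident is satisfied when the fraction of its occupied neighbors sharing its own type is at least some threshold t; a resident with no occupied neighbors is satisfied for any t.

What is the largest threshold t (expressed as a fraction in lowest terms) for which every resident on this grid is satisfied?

0/1

(0,3)% 1/1
(0,4)% 2/2
(0,5)% 2/2
(1,0)% — no occupied neighbors
(1,5)% 2/2
(1,6)% 2/2
(2,1)% 2/2
(2,2)% 2/2
(2,4)% 1/1
(2,6)% 1/2
(3,0)% 1/1
(3,1)% 3/3
(3,2)% 2/2
(3,4)% 1/2
(3,6)@ 0/1
(4,4)@ 0/1
(5,0)% — no occupied neighbors
(5,2)% 1/1
(5,3)% 1/1
The smallest same-type fraction is 0/1 at (3,6), which reduces to 0/1. Any threshold above that leaves this resident unsatisfied.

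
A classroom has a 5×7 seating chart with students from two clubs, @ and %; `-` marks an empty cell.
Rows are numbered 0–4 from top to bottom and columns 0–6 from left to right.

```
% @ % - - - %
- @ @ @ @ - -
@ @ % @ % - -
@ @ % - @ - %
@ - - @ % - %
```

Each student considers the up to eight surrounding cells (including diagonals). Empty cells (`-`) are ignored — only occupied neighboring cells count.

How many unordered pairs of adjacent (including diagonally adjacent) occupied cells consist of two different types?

22

Scan each occupied cell's neighbors to the right and below (and the two forward diagonals) so each pair is counted once.
Row 0: %(0,0)–@(0,1)≠ %(0,0)–@(1,1)≠ @(0,1)–%(0,2)≠ @(0,1)–@(1,1)= @(0,1)–@(1,2)= %(0,2)–@(1,2)≠ %(0,2)–@(1,3)≠ %(0,2)–@(1,1)≠  → 6/8 unlike.
Row 1: @(1,1)–@(1,2)= @(1,1)–@(2,1)= @(1,1)–%(2,2)≠ @(1,1)–@(2,0)= @(1,2)–@(1,3)= @(1,2)–%(2,2)≠ @(1,2)–@(2,3)= @(1,2)–@(2,1)= @(1,3)–@(1,4)= @(1,3)–@(2,3)= @(1,3)–%(2,4)≠ @(1,3)–%(2,2)≠ @(1,4)–%(2,4)≠ @(1,4)–@(2,3)=  → 5/14 unlike.
Row 2: @(2,0)–@(2,1)= @(2,0)–@(3,0)= @(2,0)–@(3,1)= @(2,1)–%(2,2)≠ @(2,1)–@(3,1)= @(2,1)–%(3,2)≠ @(2,1)–@(3,0)= %(2,2)–@(2,3)≠ %(2,2)–%(3,2)= %(2,2)–@(3,1)≠ @(2,3)–%(2,4)≠ @(2,3)–@(3,4)= @(2,3)–%(3,2)≠ %(2,4)–@(3,4)≠  → 7/14 unlike.
Row 3: @(3,0)–@(3,1)= @(3,0)–@(4,0)= @(3,1)–%(3,2)≠ @(3,1)–@(4,0)= %(3,2)–@(4,3)≠ @(3,4)–%(4,4)≠ @(3,4)–@(4,3)= %(3,6)–%(4,6)=  → 3/8 unlike.
Row 4: @(4,3)–%(4,4)≠  → 1/1 unlike.
Total adjacent occupied pairs: 45; unlike-type pairs: 22.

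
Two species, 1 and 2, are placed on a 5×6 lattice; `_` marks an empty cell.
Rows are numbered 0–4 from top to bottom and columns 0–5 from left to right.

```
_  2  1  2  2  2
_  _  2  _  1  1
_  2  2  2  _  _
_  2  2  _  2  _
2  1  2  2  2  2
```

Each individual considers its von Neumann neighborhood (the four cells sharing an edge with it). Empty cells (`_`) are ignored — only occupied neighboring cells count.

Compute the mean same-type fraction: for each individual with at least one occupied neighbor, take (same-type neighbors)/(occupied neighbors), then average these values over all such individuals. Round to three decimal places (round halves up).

Row 0: (0,1)2 0/1 · (0,2)1 0/3 · (0,3)2 1/2 · (0,4)2 2/3 · (0,5)2 1/2
Row 1: (1,2)2 1/2 · (1,4)1 1/2 · (1,5)1 1/2
Row 2: (2,1)2 2/2 · (2,2)2 4/4 · (2,3)2 1/1
Row 3: (3,1)2 2/3 · (3,2)2 3/3 · (3,4)2 1/1
Row 4: (4,0)2 0/1 · (4,1)1 0/3 · (4,2)2 2/3 · (4,3)2 2/2 · (4,4)2 3/3 · (4,5)2 1/1
Sum over 20 individuals: 0/1 + 0/3 + 1/2 + 2/3 + 1/2 + 1/2 + 1/2 + 1/2 + 2/2 + 4/4 + 1/1 + 2/3 + 3/3 + 1/1 + 0/1 + 0/3 + 2/3 + 2/2 + 3/3 + 1/1 = 25/2; mean = 25/2 ÷ 20 = 5/8 = 0.625 → 0.625.

0.625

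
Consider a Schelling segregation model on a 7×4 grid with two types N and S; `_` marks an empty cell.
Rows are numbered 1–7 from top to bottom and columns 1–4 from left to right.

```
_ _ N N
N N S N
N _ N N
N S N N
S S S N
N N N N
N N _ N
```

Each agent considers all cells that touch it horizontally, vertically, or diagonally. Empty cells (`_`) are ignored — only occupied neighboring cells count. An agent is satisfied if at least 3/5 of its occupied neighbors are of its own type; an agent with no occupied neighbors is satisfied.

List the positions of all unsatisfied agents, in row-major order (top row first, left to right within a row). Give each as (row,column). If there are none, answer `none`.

(2,3), (4,1), (4,2), (4,3), (5,1), (5,2), (5,3), (6,2)

Row 1: (1,3)N 3/4 satisfied · (1,4)N 2/3 satisfied
Row 2: (2,1)N 2/2 satisfied · (2,2)N 4/5 satisfied · (2,3)S 0/6 not · (2,4)N 4/5 satisfied
Row 3: (3,1)N 3/4 satisfied · (3,3)N 5/7 satisfied · (3,4)N 4/5 satisfied
Row 4: (4,1)N 1/4 not · (4,2)S 3/7 not · (4,3)N 4/7 not · (4,4)N 4/5 satisfied
Row 5: (5,1)S 2/5 not · (5,2)S 3/8 not · (5,3)S 2/8 not · (5,4)N 4/5 satisfied
Row 6: (6,1)N 3/5 satisfied · (6,2)N 4/7 not · (6,3)N 5/7 satisfied · (6,4)N 3/4 satisfied
Row 7: (7,1)N 3/3 satisfied · (7,2)N 4/4 satisfied · (7,4)N 2/2 satisfied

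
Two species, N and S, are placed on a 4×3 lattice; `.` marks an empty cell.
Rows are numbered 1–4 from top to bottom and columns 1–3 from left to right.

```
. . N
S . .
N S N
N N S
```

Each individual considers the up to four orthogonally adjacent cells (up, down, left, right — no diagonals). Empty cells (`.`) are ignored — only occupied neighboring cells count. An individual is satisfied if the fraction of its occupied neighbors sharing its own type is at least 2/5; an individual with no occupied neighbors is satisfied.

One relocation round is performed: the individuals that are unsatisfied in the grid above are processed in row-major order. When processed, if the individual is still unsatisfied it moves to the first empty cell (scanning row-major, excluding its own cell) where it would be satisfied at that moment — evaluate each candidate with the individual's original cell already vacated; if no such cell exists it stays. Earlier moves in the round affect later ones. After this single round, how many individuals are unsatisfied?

Initially unsatisfied (in order): (2,1), (3,1), (3,2), (3,3), (4,2), (4,3).
  (2,1) → (1,1).
  (3,1): now satisfied by earlier moves; stays.
  (3,2) → (1,2).
  (3,3) → (2,1).
  (4,2): now satisfied by earlier moves; stays.
  (4,3) → (2,2).
Resulting grid:
S S N
N S .
N . .
N N .
Unsatisfied now: (1,3), (2,1).

2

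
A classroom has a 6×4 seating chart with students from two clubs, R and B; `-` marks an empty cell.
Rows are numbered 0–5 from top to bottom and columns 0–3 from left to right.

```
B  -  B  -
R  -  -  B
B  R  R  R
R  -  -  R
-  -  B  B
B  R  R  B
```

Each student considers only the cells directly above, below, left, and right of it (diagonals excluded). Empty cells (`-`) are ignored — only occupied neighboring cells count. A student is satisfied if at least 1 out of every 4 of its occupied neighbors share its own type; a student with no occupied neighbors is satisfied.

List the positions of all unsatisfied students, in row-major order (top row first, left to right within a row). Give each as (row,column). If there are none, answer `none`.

(0,0), (1,0), (1,3), (2,0), (3,0), (5,0)

Row 0: (0,0)B 0/1 not · (0,2)B 0/0 satisfied
Row 1: (1,0)R 0/2 not · (1,3)B 0/1 not
Row 2: (2,0)B 0/3 not · (2,1)R 1/2 satisfied · (2,2)R 2/2 satisfied · (2,3)R 2/3 satisfied
Row 3: (3,0)R 0/1 not · (3,3)R 1/2 satisfied
Row 4: (4,2)B 1/2 satisfied · (4,3)B 2/3 satisfied
Row 5: (5,0)B 0/1 not · (5,1)R 1/2 satisfied · (5,2)R 1/3 satisfied · (5,3)B 1/2 satisfied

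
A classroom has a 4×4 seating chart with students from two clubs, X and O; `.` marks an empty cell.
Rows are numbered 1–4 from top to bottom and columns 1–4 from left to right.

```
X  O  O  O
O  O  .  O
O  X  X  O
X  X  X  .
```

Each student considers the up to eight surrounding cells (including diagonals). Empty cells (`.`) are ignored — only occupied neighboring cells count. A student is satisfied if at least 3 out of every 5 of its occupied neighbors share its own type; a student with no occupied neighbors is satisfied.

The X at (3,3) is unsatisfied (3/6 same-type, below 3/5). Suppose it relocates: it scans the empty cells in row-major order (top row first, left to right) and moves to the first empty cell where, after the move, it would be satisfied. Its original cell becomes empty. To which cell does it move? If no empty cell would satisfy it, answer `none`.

Vacating (3,3). Empty cells in order:
  (2,3): 1/7 same-type → still unsatisfied.
  (4,4): 1/2 same-type → still unsatisfied.

none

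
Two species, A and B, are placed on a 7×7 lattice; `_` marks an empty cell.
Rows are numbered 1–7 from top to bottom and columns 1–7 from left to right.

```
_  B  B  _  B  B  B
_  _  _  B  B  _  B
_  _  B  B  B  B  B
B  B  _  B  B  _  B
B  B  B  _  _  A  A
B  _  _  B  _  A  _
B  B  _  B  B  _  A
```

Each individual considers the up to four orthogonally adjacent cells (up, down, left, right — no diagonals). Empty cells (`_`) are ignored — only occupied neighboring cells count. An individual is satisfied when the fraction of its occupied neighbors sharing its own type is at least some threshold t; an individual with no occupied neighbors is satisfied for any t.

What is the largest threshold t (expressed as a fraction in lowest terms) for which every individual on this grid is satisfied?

1/2

Row 1: (1,2)B 1/1 · (1,3)B 1/1 · (1,5)B 2/2 · (1,6)B 2/2 · (1,7)B 2/2
Row 2: (2,4)B 2/2 · (2,5)B 3/3 · (2,7)B 2/2
Row 3: (3,3)B 1/1 · (3,4)B 4/4 · (3,5)B 4/4 · (3,6)B 2/2 · (3,7)B 3/3
Row 4: (4,1)B 2/2 · (4,2)B 2/2 · (4,4)B 2/2 · (4,5)B 2/2 · (4,7)B 1/2
Row 5: (5,1)B 3/3 · (5,2)B 3/3 · (5,3)B 1/1 · (5,6)A 2/2 · (5,7)A 1/2
Row 6: (6,1)B 2/2 · (6,4)B 1/1 · (6,6)A 1/1
Row 7: (7,1)B 2/2 · (7,2)B 1/1 · (7,4)B 2/2 · (7,5)B 1/1 · (7,7)A — no occupied neighbors
The smallest same-type fraction is 1/2 at (4,7), which reduces to 1/2. Any threshold above that leaves this individual unsatisfied.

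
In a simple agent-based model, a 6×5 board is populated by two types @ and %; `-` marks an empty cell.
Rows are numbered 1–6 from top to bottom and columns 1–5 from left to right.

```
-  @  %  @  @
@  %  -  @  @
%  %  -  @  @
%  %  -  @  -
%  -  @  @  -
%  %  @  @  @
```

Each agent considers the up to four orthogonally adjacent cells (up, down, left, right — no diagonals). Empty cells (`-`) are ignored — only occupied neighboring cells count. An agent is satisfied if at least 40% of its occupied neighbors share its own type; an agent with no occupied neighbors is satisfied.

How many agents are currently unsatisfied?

4

Row 1: (1,2)@ 0/2 not · (1,3)% 0/2 not · (1,4)@ 2/3 satisfied · (1,5)@ 2/2 satisfied
Row 2: (2,1)@ 0/2 not · (2,2)% 1/3 not · (2,4)@ 3/3 satisfied · (2,5)@ 3/3 satisfied
Row 3: (3,1)% 2/3 satisfied · (3,2)% 3/3 satisfied · (3,4)@ 3/3 satisfied · (3,5)@ 2/2 satisfied
Row 4: (4,1)% 3/3 satisfied · (4,2)% 2/2 satisfied · (4,4)@ 2/2 satisfied
Row 5: (5,1)% 2/2 satisfied · (5,3)@ 2/2 satisfied · (5,4)@ 3/3 satisfied
Row 6: (6,1)% 2/2 satisfied · (6,2)% 1/2 satisfied · (6,3)@ 2/3 satisfied · (6,4)@ 3/3 satisfied · (6,5)@ 1/1 satisfied
Unsatisfied: (1,2), (1,3), (2,1), (2,2) — 4 in total.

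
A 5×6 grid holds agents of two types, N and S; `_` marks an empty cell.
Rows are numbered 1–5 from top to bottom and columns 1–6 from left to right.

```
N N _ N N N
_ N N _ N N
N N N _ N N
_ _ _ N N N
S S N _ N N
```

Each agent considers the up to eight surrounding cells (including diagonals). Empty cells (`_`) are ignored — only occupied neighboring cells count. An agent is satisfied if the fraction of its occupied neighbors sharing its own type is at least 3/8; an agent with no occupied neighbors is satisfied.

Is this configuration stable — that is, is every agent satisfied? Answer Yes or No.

(1,1)N 2/2 ✓
(1,2)N 3/3 ✓
(1,4)N 3/3 ✓
(1,5)N 4/4 ✓
(1,6)N 3/3 ✓
(2,2)N 6/6 ✓
(2,3)N 5/5 ✓
(2,5)N 6/6 ✓
(2,6)N 5/5 ✓
(3,1)N 2/2 ✓
(3,2)N 4/4 ✓
(3,3)N 4/4 ✓
(3,5)N 6/6 ✓
(3,6)N 5/5 ✓
(4,4)N 5/5 ✓
(4,5)N 6/6 ✓
(4,6)N 5/5 ✓
(5,1)S 1/1 ✓
(5,2)S 1/2 ✓
(5,3)N 1/2 ✓
(5,5)N 4/4 ✓
(5,6)N 3/3 ✓
All meet the threshold, so the configuration is stable.

Yes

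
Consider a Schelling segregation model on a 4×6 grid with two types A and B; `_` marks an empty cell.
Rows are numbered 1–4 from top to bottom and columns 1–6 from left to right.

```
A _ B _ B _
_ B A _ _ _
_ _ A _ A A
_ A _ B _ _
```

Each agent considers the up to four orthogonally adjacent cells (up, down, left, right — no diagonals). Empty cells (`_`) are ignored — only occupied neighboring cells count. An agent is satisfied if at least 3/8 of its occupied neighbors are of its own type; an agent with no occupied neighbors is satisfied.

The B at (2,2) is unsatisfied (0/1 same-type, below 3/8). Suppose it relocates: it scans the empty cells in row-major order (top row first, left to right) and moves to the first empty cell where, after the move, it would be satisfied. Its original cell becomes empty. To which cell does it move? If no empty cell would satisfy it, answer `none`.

Vacating (2,2). Empty cells in order:
  (1,2): 1/2 same-type → satisfied — stop here.

(1,2)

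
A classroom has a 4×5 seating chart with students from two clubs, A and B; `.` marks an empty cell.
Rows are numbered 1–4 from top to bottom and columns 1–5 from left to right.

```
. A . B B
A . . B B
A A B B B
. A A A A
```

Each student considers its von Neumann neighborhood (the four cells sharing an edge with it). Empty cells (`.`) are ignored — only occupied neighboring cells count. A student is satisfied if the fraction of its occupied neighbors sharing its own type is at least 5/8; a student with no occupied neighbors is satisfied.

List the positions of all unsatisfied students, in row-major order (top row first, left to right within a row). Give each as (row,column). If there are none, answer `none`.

(1,2)A 0/0 ok
(1,4)B 2/2 ok
(1,5)B 2/2 ok
(2,1)A 1/1 ok
(2,4)B 3/3 ok
(2,5)B 3/3 ok
(3,1)A 2/2 ok
(3,2)A 2/3 ok
(3,3)B 1/3 unhappy
(3,4)B 3/4 ok
(3,5)B 2/3 ok
(4,2)A 2/2 ok
(4,3)A 2/3 ok
(4,4)A 2/3 ok
(4,5)A 1/2 unhappy

(3,3), (4,5)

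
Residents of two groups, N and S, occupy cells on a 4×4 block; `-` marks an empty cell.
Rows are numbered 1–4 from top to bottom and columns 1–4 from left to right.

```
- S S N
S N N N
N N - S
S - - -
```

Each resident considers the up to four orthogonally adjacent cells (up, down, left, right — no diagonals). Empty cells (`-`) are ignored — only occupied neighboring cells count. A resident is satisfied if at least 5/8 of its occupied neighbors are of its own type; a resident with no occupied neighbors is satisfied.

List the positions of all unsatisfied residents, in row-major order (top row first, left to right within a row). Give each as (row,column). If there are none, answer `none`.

(1,2), (1,3), (1,4), (2,1), (2,2), (3,1), (3,4), (4,1)

Row 1: (1,2)S 1/2 not · (1,3)S 1/3 not · (1,4)N 1/2 not
Row 2: (2,1)S 0/2 not · (2,2)N 2/4 not · (2,3)N 2/3 satisfied · (2,4)N 2/3 satisfied
Row 3: (3,1)N 1/3 not · (3,2)N 2/2 satisfied · (3,4)S 0/1 not
Row 4: (4,1)S 0/1 not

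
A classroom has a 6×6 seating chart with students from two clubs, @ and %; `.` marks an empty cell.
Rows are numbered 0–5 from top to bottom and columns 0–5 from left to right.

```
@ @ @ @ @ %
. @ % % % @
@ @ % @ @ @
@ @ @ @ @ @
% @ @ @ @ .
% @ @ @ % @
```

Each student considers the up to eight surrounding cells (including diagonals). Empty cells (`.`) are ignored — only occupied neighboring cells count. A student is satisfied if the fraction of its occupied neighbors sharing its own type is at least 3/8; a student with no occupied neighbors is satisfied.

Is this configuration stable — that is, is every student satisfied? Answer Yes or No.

(0,0)@ 2/2 ✓
(0,1)@ 3/4 ✓
(0,2)@ 3/5 ✓
(0,3)@ 2/5 ✓
(0,4)@ 2/5 ✓
(0,5)% 1/3 ✗
(1,1)@ 5/7 ✓
(1,2)% 2/8 ✗
(1,3)% 3/8 ✓
(1,4)% 2/8 ✗
(1,5)@ 3/5 ✓
(2,0)@ 4/4 ✓
(2,1)@ 5/7 ✓
(2,2)% 2/8 ✗
(2,3)@ 4/8 ✓
(2,4)@ 6/8 ✓
(2,5)@ 4/5 ✓
(3,0)@ 4/5 ✓
(3,1)@ 6/8 ✓
(3,2)@ 7/8 ✓
(3,3)@ 7/8 ✓
(3,4)@ 7/7 ✓
(3,5)@ 4/4 ✓
(4,0)% 1/5 ✗
(4,1)@ 6/8 ✓
(4,2)@ 8/8 ✓
(4,3)@ 7/8 ✓
(4,4)@ 6/7 ✓
(5,0)% 1/3 ✗
(5,1)@ 3/5 ✓
(5,2)@ 5/5 ✓
(5,3)@ 4/5 ✓
(5,4)% 0/4 ✗
(5,5)@ 1/2 ✓
For instance (0,5) has only 1/3 same-type neighbors, below 3/8.

No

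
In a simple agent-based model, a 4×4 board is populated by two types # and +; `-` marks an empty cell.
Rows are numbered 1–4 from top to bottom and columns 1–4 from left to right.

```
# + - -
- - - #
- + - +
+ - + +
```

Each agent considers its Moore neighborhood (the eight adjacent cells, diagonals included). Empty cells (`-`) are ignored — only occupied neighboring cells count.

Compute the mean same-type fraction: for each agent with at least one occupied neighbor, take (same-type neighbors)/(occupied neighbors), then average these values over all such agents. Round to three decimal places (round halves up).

0.583

Row 1: (1,1)# 0/1 · (1,2)+ 0/1
Row 2: (2,4)# 0/1
Row 3: (3,2)+ 2/2 · (3,4)+ 2/3
Row 4: (4,1)+ 1/1 · (4,3)+ 3/3 · (4,4)+ 2/2
Sum over 8 agents: 0/1 + 0/1 + 0/1 + 2/2 + 2/3 + 1/1 + 3/3 + 2/2 = 14/3; mean = 14/3 ÷ 8 = 7/12 = 0.583333… → 0.583.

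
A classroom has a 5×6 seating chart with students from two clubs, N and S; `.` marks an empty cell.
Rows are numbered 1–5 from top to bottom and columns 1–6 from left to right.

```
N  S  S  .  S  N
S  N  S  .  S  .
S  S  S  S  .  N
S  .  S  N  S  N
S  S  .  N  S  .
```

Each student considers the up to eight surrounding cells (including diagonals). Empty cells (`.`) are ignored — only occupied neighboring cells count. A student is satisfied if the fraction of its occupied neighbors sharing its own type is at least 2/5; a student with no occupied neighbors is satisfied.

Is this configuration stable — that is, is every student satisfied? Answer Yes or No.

No

Row 1: (1,1)N 1/3 ✗ · (1,2)S 3/5 ✓ · (1,3)S 2/3 ✓ · (1,5)S 1/2 ✓ · (1,6)N 0/2 ✗
Row 2: (2,1)S 3/5 ✓ · (2,2)N 1/8 ✗ · (2,3)S 5/6 ✓ · (2,5)S 2/4 ✓
Row 3: (3,1)S 3/4 ✓ · (3,2)S 6/7 ✓ · (3,3)S 4/6 ✓ · (3,4)S 5/6 ✓ · (3,6)N 1/3 ✗
Row 4: (4,1)S 4/4 ✓ · (4,3)S 4/6 ✓ · (4,4)N 1/6 ✗ · (4,5)S 2/6 ✗ · (4,6)N 1/3 ✗
Row 5: (5,1)S 2/2 ✓ · (5,2)S 3/3 ✓ · (5,4)N 1/4 ✗ · (5,5)S 1/4 ✗
For instance (1,1) has only 1/3 same-type neighbors, below 2/5.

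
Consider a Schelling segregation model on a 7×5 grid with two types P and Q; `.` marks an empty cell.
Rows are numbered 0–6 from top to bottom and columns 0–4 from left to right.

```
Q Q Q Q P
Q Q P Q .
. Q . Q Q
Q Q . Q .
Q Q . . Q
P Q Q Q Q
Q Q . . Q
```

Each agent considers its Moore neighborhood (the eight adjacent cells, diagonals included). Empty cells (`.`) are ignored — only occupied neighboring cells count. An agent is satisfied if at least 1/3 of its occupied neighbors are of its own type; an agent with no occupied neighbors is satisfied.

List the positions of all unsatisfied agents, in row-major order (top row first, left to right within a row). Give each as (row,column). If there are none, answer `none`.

(0,4), (1,2), (5,0)

(0,0)Q 3/3 ok
(0,1)Q 4/5 ok
(0,2)Q 4/5 ok
(0,3)Q 2/4 ok
(0,4)P 0/2 unhappy
(1,0)Q 4/4 ok
(1,1)Q 5/6 ok
(1,2)P 0/7 unhappy
(1,3)Q 4/6 ok
(2,1)Q 4/5 ok
(2,3)Q 3/4 ok
(2,4)Q 3/3 ok
(3,0)Q 4/4 ok
(3,1)Q 4/4 ok
(3,3)Q 3/3 ok
(4,0)Q 4/5 ok
(4,1)Q 5/6 ok
(4,4)Q 3/3 ok
(5,0)P 0/5 unhappy
(5,1)Q 5/6 ok
(5,2)Q 4/4 ok
(5,3)Q 4/4 ok
(5,4)Q 3/3 ok
(6,0)Q 2/3 ok
(6,1)Q 3/4 ok
(6,4)Q 2/2 ok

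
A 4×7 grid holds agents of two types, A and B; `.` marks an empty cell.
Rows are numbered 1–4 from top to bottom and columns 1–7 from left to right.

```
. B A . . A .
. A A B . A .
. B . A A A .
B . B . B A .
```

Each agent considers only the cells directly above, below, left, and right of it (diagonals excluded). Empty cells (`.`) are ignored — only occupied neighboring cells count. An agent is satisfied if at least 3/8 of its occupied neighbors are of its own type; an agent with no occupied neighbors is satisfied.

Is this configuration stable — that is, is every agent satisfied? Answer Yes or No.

No

(1,2)B 0/2 not
(1,3)A 1/2 satisfied
(1,6)A 1/1 satisfied
(2,2)A 1/3 not
(2,3)A 2/3 satisfied
(2,4)B 0/2 not
(2,6)A 2/2 satisfied
(3,2)B 0/1 not
(3,4)A 1/2 satisfied
(3,5)A 2/3 satisfied
(3,6)A 3/3 satisfied
(4,1)B 0/0 satisfied
(4,3)B 0/0 satisfied
(4,5)B 0/2 not
(4,6)A 1/2 satisfied
For instance (1,2) has only 0/2 same-type neighbors, below 3/8.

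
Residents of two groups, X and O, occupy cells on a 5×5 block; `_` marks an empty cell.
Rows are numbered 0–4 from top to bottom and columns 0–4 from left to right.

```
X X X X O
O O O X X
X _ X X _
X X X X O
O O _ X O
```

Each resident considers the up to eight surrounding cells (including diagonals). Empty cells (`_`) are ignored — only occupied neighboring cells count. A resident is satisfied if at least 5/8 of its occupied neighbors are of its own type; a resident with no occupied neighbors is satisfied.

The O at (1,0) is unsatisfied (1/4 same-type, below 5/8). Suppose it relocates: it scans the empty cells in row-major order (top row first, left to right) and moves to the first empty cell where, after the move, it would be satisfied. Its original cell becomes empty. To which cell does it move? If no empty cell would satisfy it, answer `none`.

none

Vacating (1,0). Empty cells in order:
  (2,1): 2/7 same-type → still unsatisfied.
  (2,4): 1/5 same-type → still unsatisfied.
  (4,2): 1/5 same-type → still unsatisfied.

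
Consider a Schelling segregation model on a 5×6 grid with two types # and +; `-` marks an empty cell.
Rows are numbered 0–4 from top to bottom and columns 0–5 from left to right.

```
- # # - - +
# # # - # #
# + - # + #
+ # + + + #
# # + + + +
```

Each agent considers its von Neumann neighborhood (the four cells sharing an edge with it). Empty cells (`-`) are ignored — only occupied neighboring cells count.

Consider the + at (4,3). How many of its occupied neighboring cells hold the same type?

3

Occupied neighbors of (4,3): (3,3)=+, (4,2)=+, (4,4)=+.
Same type (+): 3 of 3.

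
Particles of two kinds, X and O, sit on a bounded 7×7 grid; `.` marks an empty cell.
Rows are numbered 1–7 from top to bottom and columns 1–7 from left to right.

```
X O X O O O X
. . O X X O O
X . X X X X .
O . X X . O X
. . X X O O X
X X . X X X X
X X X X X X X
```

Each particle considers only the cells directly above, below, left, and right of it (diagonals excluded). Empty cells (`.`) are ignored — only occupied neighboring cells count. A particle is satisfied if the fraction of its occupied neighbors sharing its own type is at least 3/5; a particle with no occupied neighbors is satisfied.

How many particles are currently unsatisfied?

(1,1)X 0/1 not
(1,2)O 0/2 not
(1,3)X 0/3 not
(1,4)O 1/3 not
(1,5)O 2/3 satisfied
(1,6)O 2/3 satisfied
(1,7)X 0/2 not
(2,3)O 0/3 not
(2,4)X 2/4 not
(2,5)X 2/4 not
(2,6)O 2/4 not
(2,7)O 1/2 not
(3,1)X 0/1 not
(3,3)X 2/3 satisfied
(3,4)X 4/4 satisfied
(3,5)X 3/3 satisfied
(3,6)X 1/3 not
(4,1)O 0/1 not
(4,3)X 3/3 satisfied
(4,4)X 3/3 satisfied
(4,6)O 1/3 not
(4,7)X 1/2 not
(5,3)X 2/2 satisfied
(5,4)X 3/4 satisfied
(5,5)O 1/3 not
(5,6)O 2/4 not
(5,7)X 2/3 satisfied
(6,1)X 2/2 satisfied
(6,2)X 2/2 satisfied
(6,4)X 3/3 satisfied
(6,5)X 3/4 satisfied
(6,6)X 3/4 satisfied
(6,7)X 3/3 satisfied
(7,1)X 2/2 satisfied
(7,2)X 3/3 satisfied
(7,3)X 2/2 satisfied
(7,4)X 3/3 satisfied
(7,5)X 3/3 satisfied
(7,6)X 3/3 satisfied
(7,7)X 2/2 satisfied
Unsatisfied: (1,1), (1,2), (1,3), (1,4), (1,7), (2,3), (2,4), (2,5), (2,6), (2,7), (3,1), (3,6), (4,1), (4,6), (4,7), (5,5), (5,6) — 17 in total.

17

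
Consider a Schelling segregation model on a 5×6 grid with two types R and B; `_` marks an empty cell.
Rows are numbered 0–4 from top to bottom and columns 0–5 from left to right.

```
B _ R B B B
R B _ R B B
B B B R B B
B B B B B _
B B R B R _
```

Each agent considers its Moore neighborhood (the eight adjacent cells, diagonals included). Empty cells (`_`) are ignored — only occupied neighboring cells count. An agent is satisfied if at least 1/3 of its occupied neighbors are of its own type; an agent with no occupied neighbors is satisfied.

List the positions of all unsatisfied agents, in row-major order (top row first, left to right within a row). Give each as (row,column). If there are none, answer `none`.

Row 0: (0,0)B 1/2 satisfied · (0,2)R 1/3 satisfied · (0,3)B 2/4 satisfied · (0,4)B 4/5 satisfied · (0,5)B 3/3 satisfied
Row 1: (1,0)R 0/4 not · (1,1)B 4/6 satisfied · (1,3)R 2/7 not · (1,4)B 6/8 satisfied · (1,5)B 5/5 satisfied
Row 2: (2,0)B 4/5 satisfied · (2,1)B 6/7 satisfied · (2,2)B 5/7 satisfied · (2,3)R 1/7 not · (2,4)B 5/7 satisfied · (2,5)B 4/4 satisfied
Row 3: (3,0)B 5/5 satisfied · (3,1)B 7/8 satisfied · (3,2)B 6/8 satisfied · (3,3)B 5/8 satisfied · (3,4)B 4/6 satisfied
Row 4: (4,0)B 3/3 satisfied · (4,1)B 4/5 satisfied · (4,2)R 0/5 not · (4,3)B 3/5 satisfied · (4,4)R 0/3 not

(1,0), (1,3), (2,3), (4,2), (4,4)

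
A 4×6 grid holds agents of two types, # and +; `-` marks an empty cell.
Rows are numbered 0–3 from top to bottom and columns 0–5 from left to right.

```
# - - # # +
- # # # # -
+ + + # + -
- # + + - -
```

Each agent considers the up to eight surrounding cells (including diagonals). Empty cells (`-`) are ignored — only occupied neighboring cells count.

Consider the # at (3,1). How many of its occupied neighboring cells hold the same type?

Occupied neighbors of (3,1): (2,0)=+, (2,1)=+, (2,2)=+, (3,2)=+.
Same type (#): 0 of 4.

0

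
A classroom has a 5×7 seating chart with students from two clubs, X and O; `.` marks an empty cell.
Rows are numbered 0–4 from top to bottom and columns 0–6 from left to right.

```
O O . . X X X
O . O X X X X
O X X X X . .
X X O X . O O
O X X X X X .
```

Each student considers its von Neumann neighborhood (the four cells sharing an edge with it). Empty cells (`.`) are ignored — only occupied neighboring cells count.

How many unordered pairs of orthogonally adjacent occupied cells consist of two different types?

11

Scan each occupied cell's neighbors to the right and below so each pair is counted once.
Row 0: O(0,0)–O(0,1)= O(0,0)–O(1,0)= X(0,4)–X(0,5)= X(0,4)–X(1,4)= X(0,5)–X(0,6)= X(0,5)–X(1,5)= X(0,6)–X(1,6)=  → 0/7 unlike.
Row 1: O(1,0)–O(2,0)= O(1,2)–X(1,3)≠ O(1,2)–X(2,2)≠ X(1,3)–X(1,4)= X(1,3)–X(2,3)= X(1,4)–X(1,5)= X(1,4)–X(2,4)= X(1,5)–X(1,6)=  → 2/8 unlike.
Row 2: O(2,0)–X(2,1)≠ O(2,0)–X(3,0)≠ X(2,1)–X(2,2)= X(2,1)–X(3,1)= X(2,2)–X(2,3)= X(2,2)–O(3,2)≠ X(2,3)–X(2,4)= X(2,3)–X(3,3)=  → 3/8 unlike.
Row 3: X(3,0)–X(3,1)= X(3,0)–O(4,0)≠ X(3,1)–O(3,2)≠ X(3,1)–X(4,1)= O(3,2)–X(3,3)≠ O(3,2)–X(4,2)≠ X(3,3)–X(4,3)= O(3,5)–O(3,6)= O(3,5)–X(4,5)≠  → 5/9 unlike.
Row 4: O(4,0)–X(4,1)≠ X(4,1)–X(4,2)= X(4,2)–X(4,3)= X(4,3)–X(4,4)= X(4,4)–X(4,5)=  → 1/5 unlike.
Total adjacent occupied pairs: 37; unlike-type pairs: 11.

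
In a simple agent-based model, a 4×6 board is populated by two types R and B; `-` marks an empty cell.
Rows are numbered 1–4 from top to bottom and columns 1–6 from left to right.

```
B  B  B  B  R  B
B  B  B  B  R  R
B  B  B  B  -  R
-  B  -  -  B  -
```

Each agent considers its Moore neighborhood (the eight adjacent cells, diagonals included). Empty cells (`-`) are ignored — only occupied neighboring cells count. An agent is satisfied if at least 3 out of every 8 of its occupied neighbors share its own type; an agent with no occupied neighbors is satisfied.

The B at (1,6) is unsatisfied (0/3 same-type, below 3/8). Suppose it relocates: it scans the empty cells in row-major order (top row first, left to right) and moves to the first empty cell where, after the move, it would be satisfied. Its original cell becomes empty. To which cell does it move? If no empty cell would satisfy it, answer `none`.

(3,5)

Vacating (1,6). Empty cells in order:
  (3,5): 3/6 same-type → satisfied — stop here.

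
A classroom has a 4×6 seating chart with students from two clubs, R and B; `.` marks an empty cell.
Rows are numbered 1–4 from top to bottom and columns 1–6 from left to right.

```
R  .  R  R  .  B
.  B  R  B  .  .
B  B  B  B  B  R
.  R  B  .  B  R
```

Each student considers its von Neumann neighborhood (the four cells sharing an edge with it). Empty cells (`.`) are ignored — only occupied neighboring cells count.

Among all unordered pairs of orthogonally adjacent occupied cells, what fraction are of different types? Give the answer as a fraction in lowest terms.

8/19

Scan each occupied cell's neighbors to the right and below so each pair is counted once.
Row 1: R(1,3)–R(1,4)= R(1,3)–R(2,3)= R(1,4)–B(2,4)≠  → 1/3 unlike.
Row 2: B(2,2)–R(2,3)≠ B(2,2)–B(3,2)= R(2,3)–B(2,4)≠ R(2,3)–B(3,3)≠ B(2,4)–B(3,4)=  → 3/5 unlike.
Row 3: B(3,1)–B(3,2)= B(3,2)–B(3,3)= B(3,2)–R(4,2)≠ B(3,3)–B(3,4)= B(3,3)–B(4,3)= B(3,4)–B(3,5)= B(3,5)–R(3,6)≠ B(3,5)–B(4,5)= R(3,6)–R(4,6)=  → 2/9 unlike.
Row 4: R(4,2)–B(4,3)≠ B(4,5)–R(4,6)≠  → 2/2 unlike.
Total adjacent occupied pairs: 19; unlike-type pairs: 8.
8/19 is already in lowest terms.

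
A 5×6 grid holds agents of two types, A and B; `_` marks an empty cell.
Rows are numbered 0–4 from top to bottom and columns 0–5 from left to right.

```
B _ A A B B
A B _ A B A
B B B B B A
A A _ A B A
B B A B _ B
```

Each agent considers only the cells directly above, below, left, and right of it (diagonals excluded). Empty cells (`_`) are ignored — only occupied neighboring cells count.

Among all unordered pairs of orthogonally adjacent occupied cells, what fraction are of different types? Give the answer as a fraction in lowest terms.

Scan each occupied cell's neighbors to the right and below so each pair is counted once.
From row 0: 3 unlike of 7 pairs (running 3/7).
From row 1: 5 unlike of 8 pairs (running 8/15).
From row 2: 4 unlike of 10 pairs (running 12/25).
From row 3: 6 unlike of 7 pairs (running 18/32).
From row 4: 2 unlike of 3 pairs (running 20/35).
Total adjacent occupied pairs: 35; unlike-type pairs: 20.
20/35 reduces to 4/7.

4/7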